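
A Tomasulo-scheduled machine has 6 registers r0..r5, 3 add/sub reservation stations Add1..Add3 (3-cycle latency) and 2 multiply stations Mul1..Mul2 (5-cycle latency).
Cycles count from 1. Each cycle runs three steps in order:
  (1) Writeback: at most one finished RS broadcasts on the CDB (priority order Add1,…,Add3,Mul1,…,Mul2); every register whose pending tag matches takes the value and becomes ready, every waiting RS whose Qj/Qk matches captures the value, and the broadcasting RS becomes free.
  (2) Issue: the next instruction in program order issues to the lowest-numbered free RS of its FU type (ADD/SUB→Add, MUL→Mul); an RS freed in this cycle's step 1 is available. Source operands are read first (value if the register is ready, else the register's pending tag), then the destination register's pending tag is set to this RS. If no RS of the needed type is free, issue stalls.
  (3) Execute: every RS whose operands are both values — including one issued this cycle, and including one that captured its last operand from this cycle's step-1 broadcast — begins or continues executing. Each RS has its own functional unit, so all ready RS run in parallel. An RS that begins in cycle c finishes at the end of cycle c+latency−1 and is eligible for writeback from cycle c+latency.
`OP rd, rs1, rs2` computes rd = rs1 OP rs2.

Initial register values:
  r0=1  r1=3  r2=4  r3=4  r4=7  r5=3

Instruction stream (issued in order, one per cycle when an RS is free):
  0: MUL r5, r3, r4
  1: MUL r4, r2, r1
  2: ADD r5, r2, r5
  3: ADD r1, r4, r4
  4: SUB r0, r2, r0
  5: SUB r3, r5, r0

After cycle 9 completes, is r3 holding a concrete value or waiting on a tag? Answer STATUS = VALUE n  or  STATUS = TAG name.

STATUS = TAG Add3

cycle 1: issue MUL r5<-Mul1 // r0:1,r1:3,r2:4,r3:4,r4:7,r5:Mul1
cycle 2: issue MUL r4<-Mul2 // r0:1,r1:3,r2:4,r3:4,r4:Mul2,r5:Mul1
cycle 3: issue ADD r5<-Add1 // r0:1,r1:3,r2:4,r3:4,r4:Mul2,r5:Add1
cycle 4: issue ADD r1<-Add2 // r0:1,r1:Add2,r2:4,r3:4,r4:Mul2,r5:Add1
cycle 5: issue SUB r0<-Add3 // r0:Add3,r1:Add2,r2:4,r3:4,r4:Mul2,r5:Add1
cycle 6: CDB Mul1=28; stall // r0:Add3,r1:Add2,r2:4,r3:4,r4:Mul2,r5:Add1
cycle 7: CDB Mul2=12; stall // r0:Add3,r1:Add2,r2:4,r3:4,r4:12,r5:Add1
cycle 8: CDB Add3=3; issue SUB r3<-Add3 // r0:3,r1:Add2,r2:4,r3:Add3,r4:12,r5:Add1
cycle 9: CDB Add1=32 // r0:3,r1:Add2,r2:4,r3:Add3,r4:12,r5:32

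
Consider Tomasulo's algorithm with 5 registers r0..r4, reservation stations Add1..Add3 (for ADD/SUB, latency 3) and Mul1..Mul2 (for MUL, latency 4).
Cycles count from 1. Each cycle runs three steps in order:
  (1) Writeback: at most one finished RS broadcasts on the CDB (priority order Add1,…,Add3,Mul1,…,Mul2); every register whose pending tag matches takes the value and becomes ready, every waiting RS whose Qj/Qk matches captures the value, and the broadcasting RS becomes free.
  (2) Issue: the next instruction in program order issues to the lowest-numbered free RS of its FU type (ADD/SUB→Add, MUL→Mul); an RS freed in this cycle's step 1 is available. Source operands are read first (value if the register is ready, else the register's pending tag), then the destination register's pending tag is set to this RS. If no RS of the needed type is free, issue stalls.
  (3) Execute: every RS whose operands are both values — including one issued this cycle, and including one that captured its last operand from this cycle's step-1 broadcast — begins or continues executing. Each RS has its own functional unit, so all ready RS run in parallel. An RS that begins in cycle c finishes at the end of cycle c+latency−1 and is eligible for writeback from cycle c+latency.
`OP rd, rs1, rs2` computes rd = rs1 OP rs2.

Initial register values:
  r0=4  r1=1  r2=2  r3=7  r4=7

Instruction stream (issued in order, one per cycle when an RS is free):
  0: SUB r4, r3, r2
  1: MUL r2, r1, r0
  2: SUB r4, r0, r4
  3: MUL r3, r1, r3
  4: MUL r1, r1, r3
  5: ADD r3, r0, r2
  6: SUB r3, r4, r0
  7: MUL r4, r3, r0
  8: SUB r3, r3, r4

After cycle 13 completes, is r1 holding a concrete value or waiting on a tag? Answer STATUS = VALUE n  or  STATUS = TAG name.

STATUS = VALUE 7

cycle 1: issue SUB r4<-Add1 // r0:4,r1:1,r2:2,r3:7,r4:Add1
cycle 2: issue MUL r2<-Mul1 // r0:4,r1:1,r2:Mul1,r3:7,r4:Add1
cycle 3: issue SUB r4<-Add2 // r0:4,r1:1,r2:Mul1,r3:7,r4:Add2
cycle 4: CDB Add1=5; issue MUL r3<-Mul2 // r0:4,r1:1,r2:Mul1,r3:Mul2,r4:Add2
cycle 5: stall // r0:4,r1:1,r2:Mul1,r3:Mul2,r4:Add2
cycle 6: CDB Mul1=4; issue MUL r1<-Mul1 // r0:4,r1:Mul1,r2:4,r3:Mul2,r4:Add2
cycle 7: CDB Add2=-1; issue ADD r3<-Add1 // r0:4,r1:Mul1,r2:4,r3:Add1,r4:-1
cycle 8: CDB Mul2=7; issue SUB r3<-Add2 // r0:4,r1:Mul1,r2:4,r3:Add2,r4:-1
cycle 9: issue MUL r4<-Mul2 // r0:4,r1:Mul1,r2:4,r3:Add2,r4:Mul2
cycle 10: CDB Add1=8; issue SUB r3<-Add1 // r0:4,r1:Mul1,r2:4,r3:Add1,r4:Mul2
cycle 11: CDB Add2=-5 // r0:4,r1:Mul1,r2:4,r3:Add1,r4:Mul2
cycle 12: CDB Mul1=7 // r0:4,r1:7,r2:4,r3:Add1,r4:Mul2
cycle 13: - // r0:4,r1:7,r2:4,r3:Add1,r4:Mul2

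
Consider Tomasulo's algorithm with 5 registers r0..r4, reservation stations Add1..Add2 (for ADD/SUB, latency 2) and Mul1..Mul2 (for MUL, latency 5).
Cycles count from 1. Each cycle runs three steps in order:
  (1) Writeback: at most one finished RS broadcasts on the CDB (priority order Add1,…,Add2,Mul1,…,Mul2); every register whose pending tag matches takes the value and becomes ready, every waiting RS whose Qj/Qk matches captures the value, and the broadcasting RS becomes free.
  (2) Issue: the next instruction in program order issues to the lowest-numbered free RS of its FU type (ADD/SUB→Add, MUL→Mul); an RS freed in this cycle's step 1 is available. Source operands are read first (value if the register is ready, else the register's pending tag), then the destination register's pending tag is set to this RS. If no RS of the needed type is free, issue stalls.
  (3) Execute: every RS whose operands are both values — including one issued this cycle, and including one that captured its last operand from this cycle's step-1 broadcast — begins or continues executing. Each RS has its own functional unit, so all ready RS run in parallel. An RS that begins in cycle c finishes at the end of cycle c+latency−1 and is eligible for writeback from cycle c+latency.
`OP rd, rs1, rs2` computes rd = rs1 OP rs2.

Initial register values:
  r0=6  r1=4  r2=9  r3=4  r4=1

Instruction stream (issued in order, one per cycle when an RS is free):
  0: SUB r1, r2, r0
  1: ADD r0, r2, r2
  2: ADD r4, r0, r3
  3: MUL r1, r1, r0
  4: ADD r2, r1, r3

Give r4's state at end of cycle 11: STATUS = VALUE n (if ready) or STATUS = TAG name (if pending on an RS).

  c1: issue SUB r1<-Add1  regs: r0:6,r1:Add1,r2:9,r3:4,r4:1
  c2: issue ADD r0<-Add2  regs: r0:Add2,r1:Add1,r2:9,r3:4,r4:1
  c3: CDB Add1=3; issue ADD r4<-Add1  regs: r0:Add2,r1:3,r2:9,r3:4,r4:Add1
  c4: CDB Add2=18; issue MUL r1<-Mul1  regs: r0:18,r1:Mul1,r2:9,r3:4,r4:Add1
  c5: issue ADD r2<-Add2  regs: r0:18,r1:Mul1,r2:Add2,r3:4,r4:Add1
  c6: CDB Add1=22  regs: r0:18,r1:Mul1,r2:Add2,r3:4,r4:22
  c7: -  regs: r0:18,r1:Mul1,r2:Add2,r3:4,r4:22
  c8: -  regs: r0:18,r1:Mul1,r2:Add2,r3:4,r4:22
  c9: CDB Mul1=54  regs: r0:18,r1:54,r2:Add2,r3:4,r4:22
  c10: -  regs: r0:18,r1:54,r2:Add2,r3:4,r4:22
  c11: CDB Add2=58  regs: r0:18,r1:54,r2:58,r3:4,r4:22

STATUS = VALUE 22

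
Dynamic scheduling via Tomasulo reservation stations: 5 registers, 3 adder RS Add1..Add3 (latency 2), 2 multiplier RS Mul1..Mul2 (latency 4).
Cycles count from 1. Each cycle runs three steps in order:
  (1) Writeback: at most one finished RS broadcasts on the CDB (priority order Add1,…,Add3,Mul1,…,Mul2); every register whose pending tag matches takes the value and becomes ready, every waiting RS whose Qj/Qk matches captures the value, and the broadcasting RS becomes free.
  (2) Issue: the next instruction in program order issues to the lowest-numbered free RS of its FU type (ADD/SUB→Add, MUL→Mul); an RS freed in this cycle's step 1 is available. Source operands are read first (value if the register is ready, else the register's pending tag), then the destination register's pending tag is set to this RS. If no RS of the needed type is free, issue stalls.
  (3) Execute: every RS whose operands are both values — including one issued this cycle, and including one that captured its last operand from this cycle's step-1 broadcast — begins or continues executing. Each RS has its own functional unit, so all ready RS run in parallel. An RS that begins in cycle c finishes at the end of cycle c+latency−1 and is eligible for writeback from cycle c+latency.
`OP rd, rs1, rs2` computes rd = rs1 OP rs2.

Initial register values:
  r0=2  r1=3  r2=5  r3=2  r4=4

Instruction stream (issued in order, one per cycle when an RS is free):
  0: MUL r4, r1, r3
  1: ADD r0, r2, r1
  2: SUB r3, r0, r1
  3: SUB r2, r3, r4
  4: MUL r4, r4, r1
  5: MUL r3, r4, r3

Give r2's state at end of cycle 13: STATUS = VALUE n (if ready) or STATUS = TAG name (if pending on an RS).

STATUS = VALUE -1

cycle 1: issue MUL r4<-Mul1 // r0:2,r1:3,r2:5,r3:2,r4:Mul1
cycle 2: issue ADD r0<-Add1 // r0:Add1,r1:3,r2:5,r3:2,r4:Mul1
cycle 3: issue SUB r3<-Add2 // r0:Add1,r1:3,r2:5,r3:Add2,r4:Mul1
cycle 4: CDB Add1=8; issue SUB r2<-Add1 // r0:8,r1:3,r2:Add1,r3:Add2,r4:Mul1
cycle 5: CDB Mul1=6; issue MUL r4<-Mul1 // r0:8,r1:3,r2:Add1,r3:Add2,r4:Mul1
cycle 6: CDB Add2=5; issue MUL r3<-Mul2 // r0:8,r1:3,r2:Add1,r3:Mul2,r4:Mul1
cycle 7: - // r0:8,r1:3,r2:Add1,r3:Mul2,r4:Mul1
cycle 8: CDB Add1=-1 // r0:8,r1:3,r2:-1,r3:Mul2,r4:Mul1
cycle 9: CDB Mul1=18 // r0:8,r1:3,r2:-1,r3:Mul2,r4:18
cycle 10: - // r0:8,r1:3,r2:-1,r3:Mul2,r4:18
cycle 11: - // r0:8,r1:3,r2:-1,r3:Mul2,r4:18
cycle 12: - // r0:8,r1:3,r2:-1,r3:Mul2,r4:18
cycle 13: CDB Mul2=90 // r0:8,r1:3,r2:-1,r3:90,r4:18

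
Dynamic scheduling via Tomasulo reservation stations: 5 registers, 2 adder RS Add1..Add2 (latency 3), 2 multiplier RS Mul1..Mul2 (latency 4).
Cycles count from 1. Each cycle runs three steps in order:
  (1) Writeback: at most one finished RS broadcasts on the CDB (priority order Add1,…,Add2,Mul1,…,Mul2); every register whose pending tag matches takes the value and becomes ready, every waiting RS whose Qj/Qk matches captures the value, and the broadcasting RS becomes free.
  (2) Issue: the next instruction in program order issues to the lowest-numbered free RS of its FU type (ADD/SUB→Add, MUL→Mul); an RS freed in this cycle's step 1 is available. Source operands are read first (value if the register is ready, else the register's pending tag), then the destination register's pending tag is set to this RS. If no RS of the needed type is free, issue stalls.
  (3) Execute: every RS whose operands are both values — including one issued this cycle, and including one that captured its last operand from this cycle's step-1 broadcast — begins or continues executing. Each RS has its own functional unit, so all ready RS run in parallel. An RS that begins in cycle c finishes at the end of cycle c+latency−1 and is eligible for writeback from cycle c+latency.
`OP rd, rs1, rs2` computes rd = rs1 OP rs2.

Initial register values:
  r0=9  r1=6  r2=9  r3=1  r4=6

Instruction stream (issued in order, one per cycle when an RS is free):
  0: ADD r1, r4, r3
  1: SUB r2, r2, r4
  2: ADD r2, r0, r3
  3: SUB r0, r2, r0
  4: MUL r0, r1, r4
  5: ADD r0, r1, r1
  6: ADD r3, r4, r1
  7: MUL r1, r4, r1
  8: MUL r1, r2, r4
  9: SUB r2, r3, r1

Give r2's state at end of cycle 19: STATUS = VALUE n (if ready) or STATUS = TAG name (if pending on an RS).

c1: issue ADD r1<-Add1 | r0:9,r1:Add1,r2:9,r3:1,r4:6
c2: issue SUB r2<-Add2 | r0:9,r1:Add1,r2:Add2,r3:1,r4:6
c3: stall | r0:9,r1:Add1,r2:Add2,r3:1,r4:6
c4: CDB Add1=7; issue ADD r2<-Add1 | r0:9,r1:7,r2:Add1,r3:1,r4:6
c5: CDB Add2=3; issue SUB r0<-Add2 | r0:Add2,r1:7,r2:Add1,r3:1,r4:6
c6: issue MUL r0<-Mul1 | r0:Mul1,r1:7,r2:Add1,r3:1,r4:6
c7: CDB Add1=10; issue ADD r0<-Add1 | r0:Add1,r1:7,r2:10,r3:1,r4:6
c8: stall | r0:Add1,r1:7,r2:10,r3:1,r4:6
c9: stall | r0:Add1,r1:7,r2:10,r3:1,r4:6
c10: CDB Add1=14; issue ADD r3<-Add1 | r0:14,r1:7,r2:10,r3:Add1,r4:6
c11: CDB Add2=1; issue MUL r1<-Mul2 | r0:14,r1:Mul2,r2:10,r3:Add1,r4:6
c12: CDB Mul1=42; issue MUL r1<-Mul1 | r0:14,r1:Mul1,r2:10,r3:Add1,r4:6
c13: CDB Add1=13; issue SUB r2<-Add1 | r0:14,r1:Mul1,r2:Add1,r3:13,r4:6
c14: - | r0:14,r1:Mul1,r2:Add1,r3:13,r4:6
c15: CDB Mul2=42 | r0:14,r1:Mul1,r2:Add1,r3:13,r4:6
c16: CDB Mul1=60 | r0:14,r1:60,r2:Add1,r3:13,r4:6
c17: - | r0:14,r1:60,r2:Add1,r3:13,r4:6
c18: - | r0:14,r1:60,r2:Add1,r3:13,r4:6
c19: CDB Add1=-47 | r0:14,r1:60,r2:-47,r3:13,r4:6

STATUS = VALUE -47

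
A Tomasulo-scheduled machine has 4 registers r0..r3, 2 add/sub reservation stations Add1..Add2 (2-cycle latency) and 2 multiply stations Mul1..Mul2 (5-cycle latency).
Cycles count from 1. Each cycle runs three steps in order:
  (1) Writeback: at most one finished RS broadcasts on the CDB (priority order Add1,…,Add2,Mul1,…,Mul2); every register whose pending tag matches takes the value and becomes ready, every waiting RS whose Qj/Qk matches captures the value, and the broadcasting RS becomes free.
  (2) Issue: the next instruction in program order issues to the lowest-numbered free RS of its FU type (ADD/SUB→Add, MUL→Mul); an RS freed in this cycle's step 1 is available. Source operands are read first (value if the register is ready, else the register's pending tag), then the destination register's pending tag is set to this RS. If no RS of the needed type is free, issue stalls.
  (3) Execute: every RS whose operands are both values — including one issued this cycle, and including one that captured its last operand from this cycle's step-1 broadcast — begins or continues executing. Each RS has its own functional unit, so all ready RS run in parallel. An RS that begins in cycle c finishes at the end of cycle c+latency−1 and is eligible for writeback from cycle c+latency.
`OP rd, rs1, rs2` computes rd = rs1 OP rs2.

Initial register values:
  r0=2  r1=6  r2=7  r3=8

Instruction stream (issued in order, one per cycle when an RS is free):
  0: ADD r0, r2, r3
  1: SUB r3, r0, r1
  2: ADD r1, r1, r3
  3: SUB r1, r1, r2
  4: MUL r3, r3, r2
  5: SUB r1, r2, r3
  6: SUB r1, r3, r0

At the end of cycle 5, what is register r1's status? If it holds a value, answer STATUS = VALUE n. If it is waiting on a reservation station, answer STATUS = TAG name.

cycle 1: issue ADD r0<-Add1 // r0:Add1,r1:6,r2:7,r3:8
cycle 2: issue SUB r3<-Add2 // r0:Add1,r1:6,r2:7,r3:Add2
cycle 3: CDB Add1=15; issue ADD r1<-Add1 // r0:15,r1:Add1,r2:7,r3:Add2
cycle 4: stall // r0:15,r1:Add1,r2:7,r3:Add2
cycle 5: CDB Add2=9; issue SUB r1<-Add2 // r0:15,r1:Add2,r2:7,r3:9

STATUS = TAG Add2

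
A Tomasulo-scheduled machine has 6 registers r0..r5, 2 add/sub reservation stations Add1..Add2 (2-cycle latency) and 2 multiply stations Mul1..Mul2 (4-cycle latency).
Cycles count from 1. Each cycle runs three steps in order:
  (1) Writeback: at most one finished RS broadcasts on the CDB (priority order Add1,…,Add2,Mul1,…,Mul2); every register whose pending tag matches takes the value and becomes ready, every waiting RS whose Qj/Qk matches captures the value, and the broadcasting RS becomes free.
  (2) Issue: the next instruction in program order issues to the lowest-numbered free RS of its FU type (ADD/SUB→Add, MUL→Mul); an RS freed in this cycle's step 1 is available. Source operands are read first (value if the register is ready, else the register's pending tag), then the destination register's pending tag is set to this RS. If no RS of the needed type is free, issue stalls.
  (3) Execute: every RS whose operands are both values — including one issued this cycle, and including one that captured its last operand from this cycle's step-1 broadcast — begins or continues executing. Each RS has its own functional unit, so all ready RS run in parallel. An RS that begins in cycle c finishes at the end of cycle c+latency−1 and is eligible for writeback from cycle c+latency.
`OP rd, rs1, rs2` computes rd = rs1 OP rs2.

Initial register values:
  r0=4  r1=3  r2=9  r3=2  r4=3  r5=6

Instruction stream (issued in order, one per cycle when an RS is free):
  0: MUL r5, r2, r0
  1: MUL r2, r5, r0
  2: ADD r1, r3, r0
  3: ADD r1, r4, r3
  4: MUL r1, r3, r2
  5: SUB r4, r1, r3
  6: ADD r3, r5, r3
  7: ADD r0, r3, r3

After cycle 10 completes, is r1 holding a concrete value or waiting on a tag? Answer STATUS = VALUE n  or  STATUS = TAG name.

c1: issue MUL r5<-Mul1 | r0:4,r1:3,r2:9,r3:2,r4:3,r5:Mul1
c2: issue MUL r2<-Mul2 | r0:4,r1:3,r2:Mul2,r3:2,r4:3,r5:Mul1
c3: issue ADD r1<-Add1 | r0:4,r1:Add1,r2:Mul2,r3:2,r4:3,r5:Mul1
c4: issue ADD r1<-Add2 | r0:4,r1:Add2,r2:Mul2,r3:2,r4:3,r5:Mul1
c5: CDB Add1=6; stall | r0:4,r1:Add2,r2:Mul2,r3:2,r4:3,r5:Mul1
c6: CDB Add2=5; stall | r0:4,r1:5,r2:Mul2,r3:2,r4:3,r5:Mul1
c7: CDB Mul1=36; issue MUL r1<-Mul1 | r0:4,r1:Mul1,r2:Mul2,r3:2,r4:3,r5:36
c8: issue SUB r4<-Add1 | r0:4,r1:Mul1,r2:Mul2,r3:2,r4:Add1,r5:36
c9: issue ADD r3<-Add2 | r0:4,r1:Mul1,r2:Mul2,r3:Add2,r4:Add1,r5:36
c10: stall | r0:4,r1:Mul1,r2:Mul2,r3:Add2,r4:Add1,r5:36

STATUS = TAG Mul1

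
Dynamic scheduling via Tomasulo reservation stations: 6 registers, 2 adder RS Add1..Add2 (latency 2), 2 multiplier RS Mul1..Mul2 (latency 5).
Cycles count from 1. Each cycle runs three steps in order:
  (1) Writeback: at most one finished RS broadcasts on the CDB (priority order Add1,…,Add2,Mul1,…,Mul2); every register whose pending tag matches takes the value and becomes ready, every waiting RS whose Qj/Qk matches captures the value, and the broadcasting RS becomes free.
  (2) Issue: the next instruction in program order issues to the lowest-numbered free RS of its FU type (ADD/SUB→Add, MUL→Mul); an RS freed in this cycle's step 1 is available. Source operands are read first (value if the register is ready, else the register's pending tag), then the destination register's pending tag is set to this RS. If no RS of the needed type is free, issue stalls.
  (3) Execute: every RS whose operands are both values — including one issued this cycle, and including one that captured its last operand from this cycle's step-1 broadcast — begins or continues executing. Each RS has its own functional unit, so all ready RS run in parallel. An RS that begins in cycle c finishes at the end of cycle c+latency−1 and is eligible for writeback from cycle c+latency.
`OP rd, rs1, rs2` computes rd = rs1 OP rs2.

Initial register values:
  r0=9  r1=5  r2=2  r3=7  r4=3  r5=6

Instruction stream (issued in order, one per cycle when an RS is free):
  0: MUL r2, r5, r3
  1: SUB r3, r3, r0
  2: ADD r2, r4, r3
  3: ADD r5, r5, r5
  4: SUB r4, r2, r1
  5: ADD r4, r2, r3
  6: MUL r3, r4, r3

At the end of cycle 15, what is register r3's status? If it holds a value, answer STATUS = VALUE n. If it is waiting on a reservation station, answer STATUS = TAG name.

STATUS = VALUE 2

  c1: issue MUL r2<-Mul1  regs: r0:9,r1:5,r2:Mul1,r3:7,r4:3,r5:6
  c2: issue SUB r3<-Add1  regs: r0:9,r1:5,r2:Mul1,r3:Add1,r4:3,r5:6
  c3: issue ADD r2<-Add2  regs: r0:9,r1:5,r2:Add2,r3:Add1,r4:3,r5:6
  c4: CDB Add1=-2; issue ADD r5<-Add1  regs: r0:9,r1:5,r2:Add2,r3:-2,r4:3,r5:Add1
  c5: stall  regs: r0:9,r1:5,r2:Add2,r3:-2,r4:3,r5:Add1
  c6: CDB Add1=12; issue SUB r4<-Add1  regs: r0:9,r1:5,r2:Add2,r3:-2,r4:Add1,r5:12
  c7: CDB Add2=1; issue ADD r4<-Add2  regs: r0:9,r1:5,r2:1,r3:-2,r4:Add2,r5:12
  c8: CDB Mul1=42; issue MUL r3<-Mul1  regs: r0:9,r1:5,r2:1,r3:Mul1,r4:Add2,r5:12
  c9: CDB Add1=-4  regs: r0:9,r1:5,r2:1,r3:Mul1,r4:Add2,r5:12
  c10: CDB Add2=-1  regs: r0:9,r1:5,r2:1,r3:Mul1,r4:-1,r5:12
  c11: -  regs: r0:9,r1:5,r2:1,r3:Mul1,r4:-1,r5:12
  c12: -  regs: r0:9,r1:5,r2:1,r3:Mul1,r4:-1,r5:12
  c13: -  regs: r0:9,r1:5,r2:1,r3:Mul1,r4:-1,r5:12
  c14: -  regs: r0:9,r1:5,r2:1,r3:Mul1,r4:-1,r5:12
  c15: CDB Mul1=2  regs: r0:9,r1:5,r2:1,r3:2,r4:-1,r5:12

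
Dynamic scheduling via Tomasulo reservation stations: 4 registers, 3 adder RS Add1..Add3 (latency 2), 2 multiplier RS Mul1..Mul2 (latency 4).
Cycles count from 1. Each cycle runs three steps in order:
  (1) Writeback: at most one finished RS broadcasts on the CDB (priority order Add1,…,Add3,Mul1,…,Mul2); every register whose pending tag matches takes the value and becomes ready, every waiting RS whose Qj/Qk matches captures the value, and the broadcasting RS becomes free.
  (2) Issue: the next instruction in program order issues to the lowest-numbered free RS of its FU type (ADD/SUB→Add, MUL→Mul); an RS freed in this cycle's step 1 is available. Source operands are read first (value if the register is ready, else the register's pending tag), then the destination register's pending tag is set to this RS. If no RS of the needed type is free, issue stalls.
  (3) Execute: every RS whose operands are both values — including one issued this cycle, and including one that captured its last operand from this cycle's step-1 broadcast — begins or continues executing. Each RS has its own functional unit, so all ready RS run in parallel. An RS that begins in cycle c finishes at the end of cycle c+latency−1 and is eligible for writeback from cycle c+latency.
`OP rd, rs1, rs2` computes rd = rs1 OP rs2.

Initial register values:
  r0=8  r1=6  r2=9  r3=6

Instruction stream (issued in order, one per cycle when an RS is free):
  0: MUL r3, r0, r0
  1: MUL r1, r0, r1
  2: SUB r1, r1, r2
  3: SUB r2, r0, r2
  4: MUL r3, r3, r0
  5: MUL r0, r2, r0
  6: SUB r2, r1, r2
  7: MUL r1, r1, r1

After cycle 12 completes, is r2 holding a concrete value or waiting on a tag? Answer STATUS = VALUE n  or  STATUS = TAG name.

STATUS = VALUE 40

c1: issue MUL r3<-Mul1 | r0:8,r1:6,r2:9,r3:Mul1
c2: issue MUL r1<-Mul2 | r0:8,r1:Mul2,r2:9,r3:Mul1
c3: issue SUB r1<-Add1 | r0:8,r1:Add1,r2:9,r3:Mul1
c4: issue SUB r2<-Add2 | r0:8,r1:Add1,r2:Add2,r3:Mul1
c5: CDB Mul1=64; issue MUL r3<-Mul1 | r0:8,r1:Add1,r2:Add2,r3:Mul1
c6: CDB Add2=-1; stall | r0:8,r1:Add1,r2:-1,r3:Mul1
c7: CDB Mul2=48; issue MUL r0<-Mul2 | r0:Mul2,r1:Add1,r2:-1,r3:Mul1
c8: issue SUB r2<-Add2 | r0:Mul2,r1:Add1,r2:Add2,r3:Mul1
c9: CDB Add1=39; stall | r0:Mul2,r1:39,r2:Add2,r3:Mul1
c10: CDB Mul1=512; issue MUL r1<-Mul1 | r0:Mul2,r1:Mul1,r2:Add2,r3:512
c11: CDB Add2=40 | r0:Mul2,r1:Mul1,r2:40,r3:512
c12: CDB Mul2=-8 | r0:-8,r1:Mul1,r2:40,r3:512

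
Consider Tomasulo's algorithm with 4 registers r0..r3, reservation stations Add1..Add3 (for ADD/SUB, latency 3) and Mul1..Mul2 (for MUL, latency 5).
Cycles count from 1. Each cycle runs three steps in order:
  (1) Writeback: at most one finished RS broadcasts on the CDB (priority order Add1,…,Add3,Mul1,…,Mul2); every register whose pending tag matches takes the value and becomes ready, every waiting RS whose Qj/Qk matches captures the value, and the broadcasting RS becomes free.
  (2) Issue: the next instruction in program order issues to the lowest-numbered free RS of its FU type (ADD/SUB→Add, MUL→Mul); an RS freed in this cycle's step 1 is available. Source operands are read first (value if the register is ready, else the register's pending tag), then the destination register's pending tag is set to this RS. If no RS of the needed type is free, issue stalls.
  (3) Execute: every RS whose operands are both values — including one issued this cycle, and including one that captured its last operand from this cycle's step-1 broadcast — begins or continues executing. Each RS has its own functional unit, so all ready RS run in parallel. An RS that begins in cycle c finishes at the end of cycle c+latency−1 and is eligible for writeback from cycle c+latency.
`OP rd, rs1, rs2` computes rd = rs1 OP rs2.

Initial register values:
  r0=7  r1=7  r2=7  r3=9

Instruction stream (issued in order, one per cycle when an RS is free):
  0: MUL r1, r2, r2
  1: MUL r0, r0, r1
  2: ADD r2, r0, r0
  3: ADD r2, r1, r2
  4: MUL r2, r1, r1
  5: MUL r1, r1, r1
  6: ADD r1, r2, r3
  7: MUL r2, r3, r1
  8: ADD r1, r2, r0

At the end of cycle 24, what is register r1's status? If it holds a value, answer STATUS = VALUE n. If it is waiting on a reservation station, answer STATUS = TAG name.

STATUS = VALUE 22033

  c1: issue MUL r1<-Mul1  regs: r0:7,r1:Mul1,r2:7,r3:9
  c2: issue MUL r0<-Mul2  regs: r0:Mul2,r1:Mul1,r2:7,r3:9
  c3: issue ADD r2<-Add1  regs: r0:Mul2,r1:Mul1,r2:Add1,r3:9
  c4: issue ADD r2<-Add2  regs: r0:Mul2,r1:Mul1,r2:Add2,r3:9
  c5: stall  regs: r0:Mul2,r1:Mul1,r2:Add2,r3:9
  c6: CDB Mul1=49; issue MUL r2<-Mul1  regs: r0:Mul2,r1:49,r2:Mul1,r3:9
  c7: stall  regs: r0:Mul2,r1:49,r2:Mul1,r3:9
  c8: stall  regs: r0:Mul2,r1:49,r2:Mul1,r3:9
  c9: stall  regs: r0:Mul2,r1:49,r2:Mul1,r3:9
  c10: stall  regs: r0:Mul2,r1:49,r2:Mul1,r3:9
  c11: CDB Mul1=2401; issue MUL r1<-Mul1  regs: r0:Mul2,r1:Mul1,r2:2401,r3:9
  c12: CDB Mul2=343; issue ADD r1<-Add3  regs: r0:343,r1:Add3,r2:2401,r3:9
  c13: issue MUL r2<-Mul2  regs: r0:343,r1:Add3,r2:Mul2,r3:9
  c14: stall  regs: r0:343,r1:Add3,r2:Mul2,r3:9
  c15: CDB Add1=686; issue ADD r1<-Add1  regs: r0:343,r1:Add1,r2:Mul2,r3:9
  c16: CDB Add3=2410  regs: r0:343,r1:Add1,r2:Mul2,r3:9
  c17: CDB Mul1=2401  regs: r0:343,r1:Add1,r2:Mul2,r3:9
  c18: CDB Add2=735  regs: r0:343,r1:Add1,r2:Mul2,r3:9
  c19: -  regs: r0:343,r1:Add1,r2:Mul2,r3:9
  c20: -  regs: r0:343,r1:Add1,r2:Mul2,r3:9
  c21: CDB Mul2=21690  regs: r0:343,r1:Add1,r2:21690,r3:9
  c22: -  regs: r0:343,r1:Add1,r2:21690,r3:9
  c23: -  regs: r0:343,r1:Add1,r2:21690,r3:9
  c24: CDB Add1=22033  regs: r0:343,r1:22033,r2:21690,r3:9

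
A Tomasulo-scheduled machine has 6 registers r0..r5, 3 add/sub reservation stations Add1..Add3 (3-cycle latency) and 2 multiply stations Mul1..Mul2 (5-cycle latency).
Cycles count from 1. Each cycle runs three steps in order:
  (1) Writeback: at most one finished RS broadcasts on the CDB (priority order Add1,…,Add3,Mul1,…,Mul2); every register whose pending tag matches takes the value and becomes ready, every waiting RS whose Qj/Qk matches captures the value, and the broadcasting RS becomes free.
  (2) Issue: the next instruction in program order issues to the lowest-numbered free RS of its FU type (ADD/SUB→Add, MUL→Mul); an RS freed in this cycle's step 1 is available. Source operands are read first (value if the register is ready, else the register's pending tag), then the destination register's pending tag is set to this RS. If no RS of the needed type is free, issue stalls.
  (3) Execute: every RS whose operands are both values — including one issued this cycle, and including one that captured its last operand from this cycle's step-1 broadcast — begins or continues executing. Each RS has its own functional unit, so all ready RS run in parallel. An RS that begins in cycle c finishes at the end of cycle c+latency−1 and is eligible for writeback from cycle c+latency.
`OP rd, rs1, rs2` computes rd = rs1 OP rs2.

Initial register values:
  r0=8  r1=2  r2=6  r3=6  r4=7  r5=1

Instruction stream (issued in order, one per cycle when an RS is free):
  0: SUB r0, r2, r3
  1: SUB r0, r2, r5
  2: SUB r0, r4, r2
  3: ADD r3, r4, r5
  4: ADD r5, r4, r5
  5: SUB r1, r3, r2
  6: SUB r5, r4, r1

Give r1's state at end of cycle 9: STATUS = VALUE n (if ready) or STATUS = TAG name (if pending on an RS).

STATUS = TAG Add3

c1: issue SUB r0<-Add1 | r0:Add1,r1:2,r2:6,r3:6,r4:7,r5:1
c2: issue SUB r0<-Add2 | r0:Add2,r1:2,r2:6,r3:6,r4:7,r5:1
c3: issue SUB r0<-Add3 | r0:Add3,r1:2,r2:6,r3:6,r4:7,r5:1
c4: CDB Add1=0; issue ADD r3<-Add1 | r0:Add3,r1:2,r2:6,r3:Add1,r4:7,r5:1
c5: CDB Add2=5; issue ADD r5<-Add2 | r0:Add3,r1:2,r2:6,r3:Add1,r4:7,r5:Add2
c6: CDB Add3=1; issue SUB r1<-Add3 | r0:1,r1:Add3,r2:6,r3:Add1,r4:7,r5:Add2
c7: CDB Add1=8; issue SUB r5<-Add1 | r0:1,r1:Add3,r2:6,r3:8,r4:7,r5:Add1
c8: CDB Add2=8 | r0:1,r1:Add3,r2:6,r3:8,r4:7,r5:Add1
c9: - | r0:1,r1:Add3,r2:6,r3:8,r4:7,r5:Add1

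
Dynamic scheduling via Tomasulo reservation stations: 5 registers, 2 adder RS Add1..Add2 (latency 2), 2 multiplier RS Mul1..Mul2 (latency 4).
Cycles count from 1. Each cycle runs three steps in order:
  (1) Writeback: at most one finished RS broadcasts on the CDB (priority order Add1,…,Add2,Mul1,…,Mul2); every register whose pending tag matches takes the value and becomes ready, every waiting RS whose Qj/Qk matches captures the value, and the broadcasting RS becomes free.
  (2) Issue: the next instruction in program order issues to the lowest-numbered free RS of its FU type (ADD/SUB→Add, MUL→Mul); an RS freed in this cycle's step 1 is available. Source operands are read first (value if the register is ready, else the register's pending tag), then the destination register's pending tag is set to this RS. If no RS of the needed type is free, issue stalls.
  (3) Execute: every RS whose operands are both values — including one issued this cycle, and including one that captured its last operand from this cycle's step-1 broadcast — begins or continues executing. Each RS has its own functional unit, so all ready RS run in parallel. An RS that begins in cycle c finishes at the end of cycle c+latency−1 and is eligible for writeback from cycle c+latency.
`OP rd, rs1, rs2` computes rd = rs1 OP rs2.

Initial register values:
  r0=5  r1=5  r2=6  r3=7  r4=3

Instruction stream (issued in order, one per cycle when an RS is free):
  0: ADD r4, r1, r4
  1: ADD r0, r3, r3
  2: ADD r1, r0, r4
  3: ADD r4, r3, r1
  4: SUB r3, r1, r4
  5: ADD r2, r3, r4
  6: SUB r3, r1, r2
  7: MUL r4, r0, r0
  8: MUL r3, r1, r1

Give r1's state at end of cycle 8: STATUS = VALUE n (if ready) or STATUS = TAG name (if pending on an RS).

STATUS = VALUE 22

c1: issue ADD r4<-Add1 | r0:5,r1:5,r2:6,r3:7,r4:Add1
c2: issue ADD r0<-Add2 | r0:Add2,r1:5,r2:6,r3:7,r4:Add1
c3: CDB Add1=8; issue ADD r1<-Add1 | r0:Add2,r1:Add1,r2:6,r3:7,r4:8
c4: CDB Add2=14; issue ADD r4<-Add2 | r0:14,r1:Add1,r2:6,r3:7,r4:Add2
c5: stall | r0:14,r1:Add1,r2:6,r3:7,r4:Add2
c6: CDB Add1=22; issue SUB r3<-Add1 | r0:14,r1:22,r2:6,r3:Add1,r4:Add2
c7: stall | r0:14,r1:22,r2:6,r3:Add1,r4:Add2
c8: CDB Add2=29; issue ADD r2<-Add2 | r0:14,r1:22,r2:Add2,r3:Add1,r4:29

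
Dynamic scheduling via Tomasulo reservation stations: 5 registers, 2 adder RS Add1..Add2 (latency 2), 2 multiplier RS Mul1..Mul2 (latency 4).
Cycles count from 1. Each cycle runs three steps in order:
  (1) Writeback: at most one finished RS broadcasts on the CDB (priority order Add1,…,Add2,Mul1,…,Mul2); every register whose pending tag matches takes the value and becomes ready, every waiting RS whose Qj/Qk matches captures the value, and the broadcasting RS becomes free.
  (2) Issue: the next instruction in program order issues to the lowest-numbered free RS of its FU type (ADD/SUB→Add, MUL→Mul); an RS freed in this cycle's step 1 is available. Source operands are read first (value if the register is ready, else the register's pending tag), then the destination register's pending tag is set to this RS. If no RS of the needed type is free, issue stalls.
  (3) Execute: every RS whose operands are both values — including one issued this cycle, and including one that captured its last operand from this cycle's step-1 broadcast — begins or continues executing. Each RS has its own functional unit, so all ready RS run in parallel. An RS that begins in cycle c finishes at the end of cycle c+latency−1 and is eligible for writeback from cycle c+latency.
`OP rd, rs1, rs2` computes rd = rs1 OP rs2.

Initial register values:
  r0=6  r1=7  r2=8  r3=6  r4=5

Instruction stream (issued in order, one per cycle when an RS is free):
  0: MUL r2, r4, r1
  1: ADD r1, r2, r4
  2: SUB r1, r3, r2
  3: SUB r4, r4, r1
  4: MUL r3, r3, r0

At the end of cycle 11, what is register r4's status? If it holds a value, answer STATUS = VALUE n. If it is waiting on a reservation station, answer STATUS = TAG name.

cycle 1: issue MUL r2<-Mul1 // r0:6,r1:7,r2:Mul1,r3:6,r4:5
cycle 2: issue ADD r1<-Add1 // r0:6,r1:Add1,r2:Mul1,r3:6,r4:5
cycle 3: issue SUB r1<-Add2 // r0:6,r1:Add2,r2:Mul1,r3:6,r4:5
cycle 4: stall // r0:6,r1:Add2,r2:Mul1,r3:6,r4:5
cycle 5: CDB Mul1=35; stall // r0:6,r1:Add2,r2:35,r3:6,r4:5
cycle 6: stall // r0:6,r1:Add2,r2:35,r3:6,r4:5
cycle 7: CDB Add1=40; issue SUB r4<-Add1 // r0:6,r1:Add2,r2:35,r3:6,r4:Add1
cycle 8: CDB Add2=-29; issue MUL r3<-Mul1 // r0:6,r1:-29,r2:35,r3:Mul1,r4:Add1
cycle 9: - // r0:6,r1:-29,r2:35,r3:Mul1,r4:Add1
cycle 10: CDB Add1=34 // r0:6,r1:-29,r2:35,r3:Mul1,r4:34
cycle 11: - // r0:6,r1:-29,r2:35,r3:Mul1,r4:34

STATUS = VALUE 34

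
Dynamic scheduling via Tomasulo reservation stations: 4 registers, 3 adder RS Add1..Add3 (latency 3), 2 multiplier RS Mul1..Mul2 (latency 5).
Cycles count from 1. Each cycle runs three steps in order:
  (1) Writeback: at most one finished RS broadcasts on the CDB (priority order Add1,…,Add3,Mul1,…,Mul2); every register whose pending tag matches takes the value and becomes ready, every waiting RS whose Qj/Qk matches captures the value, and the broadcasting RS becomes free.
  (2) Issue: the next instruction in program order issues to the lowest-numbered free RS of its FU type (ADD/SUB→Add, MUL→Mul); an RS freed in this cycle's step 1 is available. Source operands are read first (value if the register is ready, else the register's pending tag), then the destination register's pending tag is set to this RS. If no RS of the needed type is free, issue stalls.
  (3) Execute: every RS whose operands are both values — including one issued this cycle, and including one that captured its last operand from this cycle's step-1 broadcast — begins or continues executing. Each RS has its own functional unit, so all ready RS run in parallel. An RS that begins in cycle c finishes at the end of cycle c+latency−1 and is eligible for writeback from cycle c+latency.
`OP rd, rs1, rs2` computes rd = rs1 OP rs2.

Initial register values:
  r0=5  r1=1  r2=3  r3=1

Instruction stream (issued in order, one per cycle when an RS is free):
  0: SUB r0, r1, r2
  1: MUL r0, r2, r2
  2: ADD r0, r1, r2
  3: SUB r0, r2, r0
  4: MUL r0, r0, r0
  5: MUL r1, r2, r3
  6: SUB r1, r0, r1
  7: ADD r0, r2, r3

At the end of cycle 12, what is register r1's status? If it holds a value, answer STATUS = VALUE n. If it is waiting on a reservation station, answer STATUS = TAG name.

c1: issue SUB r0<-Add1 | r0:Add1,r1:1,r2:3,r3:1
c2: issue MUL r0<-Mul1 | r0:Mul1,r1:1,r2:3,r3:1
c3: issue ADD r0<-Add2 | r0:Add2,r1:1,r2:3,r3:1
c4: CDB Add1=-2; issue SUB r0<-Add1 | r0:Add1,r1:1,r2:3,r3:1
c5: issue MUL r0<-Mul2 | r0:Mul2,r1:1,r2:3,r3:1
c6: CDB Add2=4; stall | r0:Mul2,r1:1,r2:3,r3:1
c7: CDB Mul1=9; issue MUL r1<-Mul1 | r0:Mul2,r1:Mul1,r2:3,r3:1
c8: issue SUB r1<-Add2 | r0:Mul2,r1:Add2,r2:3,r3:1
c9: CDB Add1=-1; issue ADD r0<-Add1 | r0:Add1,r1:Add2,r2:3,r3:1
c10: - | r0:Add1,r1:Add2,r2:3,r3:1
c11: - | r0:Add1,r1:Add2,r2:3,r3:1
c12: CDB Add1=4 | r0:4,r1:Add2,r2:3,r3:1

STATUS = TAG Add2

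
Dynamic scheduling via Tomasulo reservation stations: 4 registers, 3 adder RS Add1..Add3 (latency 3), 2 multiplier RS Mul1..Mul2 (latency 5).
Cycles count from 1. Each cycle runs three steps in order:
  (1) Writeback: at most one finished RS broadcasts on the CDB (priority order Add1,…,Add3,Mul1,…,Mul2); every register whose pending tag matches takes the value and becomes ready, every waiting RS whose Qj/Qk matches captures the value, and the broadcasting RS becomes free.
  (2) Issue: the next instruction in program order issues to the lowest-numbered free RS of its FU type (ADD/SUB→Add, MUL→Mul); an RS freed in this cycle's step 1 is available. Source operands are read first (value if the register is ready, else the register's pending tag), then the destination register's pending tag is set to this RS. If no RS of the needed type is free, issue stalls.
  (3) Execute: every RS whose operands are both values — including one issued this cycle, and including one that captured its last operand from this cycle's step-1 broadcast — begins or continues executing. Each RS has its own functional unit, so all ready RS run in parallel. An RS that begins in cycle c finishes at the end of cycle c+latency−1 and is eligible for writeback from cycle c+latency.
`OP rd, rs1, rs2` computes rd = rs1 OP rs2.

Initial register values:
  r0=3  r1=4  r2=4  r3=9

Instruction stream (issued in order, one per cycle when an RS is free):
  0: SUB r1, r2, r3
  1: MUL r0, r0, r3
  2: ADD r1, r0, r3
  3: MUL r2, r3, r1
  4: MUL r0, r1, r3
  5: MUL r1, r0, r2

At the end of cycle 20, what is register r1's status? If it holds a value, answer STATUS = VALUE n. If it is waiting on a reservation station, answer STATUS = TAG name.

c1: issue SUB r1<-Add1 | r0:3,r1:Add1,r2:4,r3:9
c2: issue MUL r0<-Mul1 | r0:Mul1,r1:Add1,r2:4,r3:9
c3: issue ADD r1<-Add2 | r0:Mul1,r1:Add2,r2:4,r3:9
c4: CDB Add1=-5; issue MUL r2<-Mul2 | r0:Mul1,r1:Add2,r2:Mul2,r3:9
c5: stall | r0:Mul1,r1:Add2,r2:Mul2,r3:9
c6: stall | r0:Mul1,r1:Add2,r2:Mul2,r3:9
c7: CDB Mul1=27; issue MUL r0<-Mul1 | r0:Mul1,r1:Add2,r2:Mul2,r3:9
c8: stall | r0:Mul1,r1:Add2,r2:Mul2,r3:9
c9: stall | r0:Mul1,r1:Add2,r2:Mul2,r3:9
c10: CDB Add2=36; stall | r0:Mul1,r1:36,r2:Mul2,r3:9
c11: stall | r0:Mul1,r1:36,r2:Mul2,r3:9
c12: stall | r0:Mul1,r1:36,r2:Mul2,r3:9
c13: stall | r0:Mul1,r1:36,r2:Mul2,r3:9
c14: stall | r0:Mul1,r1:36,r2:Mul2,r3:9
c15: CDB Mul1=324; issue MUL r1<-Mul1 | r0:324,r1:Mul1,r2:Mul2,r3:9
c16: CDB Mul2=324 | r0:324,r1:Mul1,r2:324,r3:9
c17: - | r0:324,r1:Mul1,r2:324,r3:9
c18: - | r0:324,r1:Mul1,r2:324,r3:9
c19: - | r0:324,r1:Mul1,r2:324,r3:9
c20: - | r0:324,r1:Mul1,r2:324,r3:9

STATUS = TAG Mul1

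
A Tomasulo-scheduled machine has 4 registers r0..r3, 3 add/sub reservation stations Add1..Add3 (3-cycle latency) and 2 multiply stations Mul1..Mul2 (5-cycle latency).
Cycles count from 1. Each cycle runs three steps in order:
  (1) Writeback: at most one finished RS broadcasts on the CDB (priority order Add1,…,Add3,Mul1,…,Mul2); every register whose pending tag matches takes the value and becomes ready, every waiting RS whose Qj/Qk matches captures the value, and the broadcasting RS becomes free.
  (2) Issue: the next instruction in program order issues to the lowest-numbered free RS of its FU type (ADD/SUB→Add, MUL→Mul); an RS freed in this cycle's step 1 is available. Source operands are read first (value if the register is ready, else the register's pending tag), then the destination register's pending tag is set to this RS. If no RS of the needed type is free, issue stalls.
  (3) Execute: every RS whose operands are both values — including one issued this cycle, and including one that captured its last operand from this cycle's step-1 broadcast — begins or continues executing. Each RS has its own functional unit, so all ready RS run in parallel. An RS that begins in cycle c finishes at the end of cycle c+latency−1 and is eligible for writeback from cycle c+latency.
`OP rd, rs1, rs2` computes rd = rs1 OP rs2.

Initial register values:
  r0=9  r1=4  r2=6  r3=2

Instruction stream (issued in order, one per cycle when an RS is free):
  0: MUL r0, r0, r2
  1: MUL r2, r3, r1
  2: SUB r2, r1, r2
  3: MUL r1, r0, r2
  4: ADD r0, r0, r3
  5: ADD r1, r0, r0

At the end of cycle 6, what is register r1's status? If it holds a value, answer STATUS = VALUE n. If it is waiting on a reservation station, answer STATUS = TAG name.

STATUS = TAG Mul1

c1: issue MUL r0<-Mul1 | r0:Mul1,r1:4,r2:6,r3:2
c2: issue MUL r2<-Mul2 | r0:Mul1,r1:4,r2:Mul2,r3:2
c3: issue SUB r2<-Add1 | r0:Mul1,r1:4,r2:Add1,r3:2
c4: stall | r0:Mul1,r1:4,r2:Add1,r3:2
c5: stall | r0:Mul1,r1:4,r2:Add1,r3:2
c6: CDB Mul1=54; issue MUL r1<-Mul1 | r0:54,r1:Mul1,r2:Add1,r3:2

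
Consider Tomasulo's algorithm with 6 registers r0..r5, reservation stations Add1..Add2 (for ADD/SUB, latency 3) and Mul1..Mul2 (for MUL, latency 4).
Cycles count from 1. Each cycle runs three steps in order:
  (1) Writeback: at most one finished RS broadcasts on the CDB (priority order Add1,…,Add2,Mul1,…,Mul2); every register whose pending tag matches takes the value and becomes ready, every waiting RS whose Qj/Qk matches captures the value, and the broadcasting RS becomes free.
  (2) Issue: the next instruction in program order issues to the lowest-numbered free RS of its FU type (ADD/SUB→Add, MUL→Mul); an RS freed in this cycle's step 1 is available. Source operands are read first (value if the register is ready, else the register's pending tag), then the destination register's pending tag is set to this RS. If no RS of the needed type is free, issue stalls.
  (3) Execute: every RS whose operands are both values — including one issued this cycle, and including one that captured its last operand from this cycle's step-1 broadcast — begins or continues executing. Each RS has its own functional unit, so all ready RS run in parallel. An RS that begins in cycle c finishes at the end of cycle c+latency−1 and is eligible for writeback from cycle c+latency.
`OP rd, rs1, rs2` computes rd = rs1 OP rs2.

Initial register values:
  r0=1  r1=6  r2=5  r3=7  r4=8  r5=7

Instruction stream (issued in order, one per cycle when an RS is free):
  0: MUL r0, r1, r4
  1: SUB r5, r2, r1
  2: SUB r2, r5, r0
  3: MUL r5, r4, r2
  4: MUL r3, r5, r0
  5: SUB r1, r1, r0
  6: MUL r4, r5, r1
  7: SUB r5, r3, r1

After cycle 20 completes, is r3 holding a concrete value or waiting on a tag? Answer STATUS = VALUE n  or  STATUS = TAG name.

c1: issue MUL r0<-Mul1 | r0:Mul1,r1:6,r2:5,r3:7,r4:8,r5:7
c2: issue SUB r5<-Add1 | r0:Mul1,r1:6,r2:5,r3:7,r4:8,r5:Add1
c3: issue SUB r2<-Add2 | r0:Mul1,r1:6,r2:Add2,r3:7,r4:8,r5:Add1
c4: issue MUL r5<-Mul2 | r0:Mul1,r1:6,r2:Add2,r3:7,r4:8,r5:Mul2
c5: CDB Add1=-1; stall | r0:Mul1,r1:6,r2:Add2,r3:7,r4:8,r5:Mul2
c6: CDB Mul1=48; issue MUL r3<-Mul1 | r0:48,r1:6,r2:Add2,r3:Mul1,r4:8,r5:Mul2
c7: issue SUB r1<-Add1 | r0:48,r1:Add1,r2:Add2,r3:Mul1,r4:8,r5:Mul2
c8: stall | r0:48,r1:Add1,r2:Add2,r3:Mul1,r4:8,r5:Mul2
c9: CDB Add2=-49; stall | r0:48,r1:Add1,r2:-49,r3:Mul1,r4:8,r5:Mul2
c10: CDB Add1=-42; stall | r0:48,r1:-42,r2:-49,r3:Mul1,r4:8,r5:Mul2
c11: stall | r0:48,r1:-42,r2:-49,r3:Mul1,r4:8,r5:Mul2
c12: stall | r0:48,r1:-42,r2:-49,r3:Mul1,r4:8,r5:Mul2
c13: CDB Mul2=-392; issue MUL r4<-Mul2 | r0:48,r1:-42,r2:-49,r3:Mul1,r4:Mul2,r5:-392
c14: issue SUB r5<-Add1 | r0:48,r1:-42,r2:-49,r3:Mul1,r4:Mul2,r5:Add1
c15: - | r0:48,r1:-42,r2:-49,r3:Mul1,r4:Mul2,r5:Add1
c16: - | r0:48,r1:-42,r2:-49,r3:Mul1,r4:Mul2,r5:Add1
c17: CDB Mul1=-18816 | r0:48,r1:-42,r2:-49,r3:-18816,r4:Mul2,r5:Add1
c18: CDB Mul2=16464 | r0:48,r1:-42,r2:-49,r3:-18816,r4:16464,r5:Add1
c19: - | r0:48,r1:-42,r2:-49,r3:-18816,r4:16464,r5:Add1
c20: CDB Add1=-18774 | r0:48,r1:-42,r2:-49,r3:-18816,r4:16464,r5:-18774

STATUS = VALUE -18816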